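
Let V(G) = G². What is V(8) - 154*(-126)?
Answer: 19468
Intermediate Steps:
V(8) - 154*(-126) = 8² - 154*(-126) = 64 + 19404 = 19468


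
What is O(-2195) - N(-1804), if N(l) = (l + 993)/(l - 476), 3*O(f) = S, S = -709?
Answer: -539651/2280 ≈ -236.69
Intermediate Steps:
O(f) = -709/3 (O(f) = (1/3)*(-709) = -709/3)
N(l) = (993 + l)/(-476 + l)
O(-2195) - N(-1804) = -709/3 - (993 - 1804)/(-476 - 1804) = -709/3 - (-811)/(-2280) = -709/3 - (-1)*(-811)/2280 = -709/3 - 1*811/2280 = -709/3 - 811/2280 = -539651/2280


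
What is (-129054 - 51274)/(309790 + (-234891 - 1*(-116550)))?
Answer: -180328/191449 ≈ -0.94191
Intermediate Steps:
(-129054 - 51274)/(309790 + (-234891 - 1*(-116550))) = -180328/(309790 + (-234891 + 116550)) = -180328/(309790 - 118341) = -180328/191449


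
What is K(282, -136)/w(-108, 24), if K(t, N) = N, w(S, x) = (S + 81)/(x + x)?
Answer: 2176/9 ≈ 241.78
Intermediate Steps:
w(S, x) = (81 + S)/(2*x) (w(S, x) = (81 + S)/((2*x)) = (81 + S)*(1/(2*x)) = (81 + S)/(2*x))
K(282, -136)/w(-108, 24) = -136*48/(81 - 108) = -136/((½)*(1/24)*(-27)) = -136/(-9/16) = -136*(-16/9) = 2176/9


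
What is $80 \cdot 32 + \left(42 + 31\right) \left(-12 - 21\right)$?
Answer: $151$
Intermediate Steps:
$80 \cdot 32 + \left(42 + 31\right) \left(-12 - 21\right) = 2560 + 73 \left(-33\right) = 2560 - 2409 = 151$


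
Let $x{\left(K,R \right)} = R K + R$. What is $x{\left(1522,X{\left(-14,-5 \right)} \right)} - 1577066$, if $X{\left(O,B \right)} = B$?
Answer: $-1584681$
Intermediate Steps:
$x{\left(K,R \right)} = R + K R$ ($x{\left(K,R \right)} = K R + R = R + K R$)
$x{\left(1522,X{\left(-14,-5 \right)} \right)} - 1577066 = - 5 \left(1 + 1522\right) - 1577066 = \left(-5\right) 1523 - 1577066 = -7615 - 1577066 = -1584681$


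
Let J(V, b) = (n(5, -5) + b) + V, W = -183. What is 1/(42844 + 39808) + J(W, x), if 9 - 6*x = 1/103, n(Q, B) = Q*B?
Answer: -5273941159/25539468 ≈ -206.50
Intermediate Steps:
n(Q, B) = B*Q
x = 463/309 (x = 3/2 - ⅙/103 = 3/2 - ⅙*1/103 = 3/2 - 1/618 = 463/309 ≈ 1.4984)
J(V, b) = -25 + V + b (J(V, b) = (-5*5 + b) + V = (-25 + b) + V = -25 + V + b)
1/(42844 + 39808) + J(W, x) = 1/(42844 + 39808) + (-25 - 183 + 463/309) = 1/82652 - 63809/309 = -5273941159/25539468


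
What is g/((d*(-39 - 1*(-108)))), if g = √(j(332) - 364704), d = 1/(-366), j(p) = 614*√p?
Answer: -244*I*√(91176 - 307*√83)/23 ≈ -3153.8*I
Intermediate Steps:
d = -1/366 ≈ -0.0027322
g = √(-364704 + 1228*√83) (g = √(614*√332 - 364704) = √(614*(2*√83) - 364704) = √(1228*√83 - 364704) = √(-364704 + 1228*√83) ≈ 594.57*I)
g/((d*(-39 - 1*(-108)))) = (2*√(-91176 + 307*√83))/((-(-39 - 1*(-108))/366)) = (2*√(-91176 + 307*√83))/((-(-39 + 108)/366)) = (2*√(-91176 + 307*√83))/((-1/366*69)) = (2*√(-91176 + 307*√83))/(-23/122) = (2*√(-91176 + 307*√83))*(-122/23) = -244*√(-91176 + 307*√83)/23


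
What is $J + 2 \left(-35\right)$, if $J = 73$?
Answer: $3$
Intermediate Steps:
$J + 2 \left(-35\right) = 73 + 2 \left(-35\right) = 73 - 70 = 3$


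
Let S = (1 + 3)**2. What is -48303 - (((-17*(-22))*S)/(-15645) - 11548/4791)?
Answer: -402261271809/8328355 ≈ -48300.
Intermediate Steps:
S = 16 (S = 4**2 = 16)
-48303 - (((-17*(-22))*S)/(-15645) - 11548/4791) = -48303 - ((-17*(-22)*16)/(-15645) - 11548/4791) = -48303 - ((374*16)*(-1/15645) - 11548*1/4791) = -48303 - (5984*(-1/15645) - 11548/4791) = -48303 - (-5984/15645 - 11548/4791) = -48303 - 1*(-23259756/8328355) = -48303 + 23259756/8328355 = -402261271809/8328355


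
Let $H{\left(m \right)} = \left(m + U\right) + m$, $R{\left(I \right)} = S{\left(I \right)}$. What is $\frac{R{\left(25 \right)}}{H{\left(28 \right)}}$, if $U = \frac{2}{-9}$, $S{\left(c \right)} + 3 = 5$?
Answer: $\frac{9}{251} \approx 0.035857$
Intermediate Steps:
$S{\left(c \right)} = 2$ ($S{\left(c \right)} = -3 + 5 = 2$)
$R{\left(I \right)} = 2$
$U = - \frac{2}{9}$ ($U = 2 \left(- \frac{1}{9}\right) = - \frac{2}{9} \approx -0.22222$)
$H{\left(m \right)} = - \frac{2}{9} + 2 m$ ($H{\left(m \right)} = \left(m - \frac{2}{9}\right) + m = \left(- \frac{2}{9} + m\right) + m = - \frac{2}{9} + 2 m$)
$\frac{R{\left(25 \right)}}{H{\left(28 \right)}} = \frac{2}{- \frac{2}{9} + 2 \cdot 28} = \frac{2}{- \frac{2}{9} + 56} = \frac{2}{\frac{502}{9}} = 2 \cdot \frac{9}{502} = \frac{9}{251}$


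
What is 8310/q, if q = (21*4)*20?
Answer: 277/56 ≈ 4.9464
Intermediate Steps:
q = 1680 (q = 84*20 = 1680)
8310/q = 8310/1680 = 8310*(1/1680) = 277/56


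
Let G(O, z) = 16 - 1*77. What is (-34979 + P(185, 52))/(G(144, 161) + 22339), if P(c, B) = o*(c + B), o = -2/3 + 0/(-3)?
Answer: -35137/22278 ≈ -1.5772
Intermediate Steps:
o = -⅔ (o = -2*⅓ + 0*(-⅓) = -⅔ + 0 = -⅔ ≈ -0.66667)
G(O, z) = -61 (G(O, z) = 16 - 77 = -61)
P(c, B) = -2*B/3 - 2*c/3 (P(c, B) = -2*(c + B)/3 = -2*(B + c)/3 = -2*B/3 - 2*c/3)
(-34979 + P(185, 52))/(G(144, 161) + 22339) = (-34979 + (-⅔*52 - ⅔*185))/(-61 + 22339) = (-34979 + (-104/3 - 370/3))/22278 = (-34979 - 158)*(1/22278) = -35137*1/22278 = -35137/22278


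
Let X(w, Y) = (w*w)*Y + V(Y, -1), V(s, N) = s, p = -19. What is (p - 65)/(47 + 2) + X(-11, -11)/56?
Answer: -719/28 ≈ -25.679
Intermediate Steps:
X(w, Y) = Y + Y*w² (X(w, Y) = (w*w)*Y + Y = w²*Y + Y = Y*w² + Y = Y + Y*w²)
(p - 65)/(47 + 2) + X(-11, -11)/56 = (-19 - 65)/(47 + 2) - 11*(1 + (-11)²)/56 = -84/49 - 11*(1 + 121)*(1/56) = -84*1/49 - 11*122*(1/56) = -12/7 - 1342*1/56 = -12/7 - 671/28 = -719/28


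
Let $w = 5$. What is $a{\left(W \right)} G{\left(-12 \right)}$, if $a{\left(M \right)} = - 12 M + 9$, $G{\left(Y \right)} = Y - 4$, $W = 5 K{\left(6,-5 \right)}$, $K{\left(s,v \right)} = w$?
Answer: $4656$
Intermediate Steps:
$K{\left(s,v \right)} = 5$
$W = 25$ ($W = 5 \cdot 5 = 25$)
$G{\left(Y \right)} = -4 + Y$
$a{\left(M \right)} = 9 - 12 M$
$a{\left(W \right)} G{\left(-12 \right)} = \left(9 - 300\right) \left(-4 - 12\right) = \left(9 - 300\right) \left(-16\right) = \left(-291\right) \left(-16\right) = 4656$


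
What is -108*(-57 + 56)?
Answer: 108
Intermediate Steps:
-108*(-57 + 56) = -108*(-1) = 108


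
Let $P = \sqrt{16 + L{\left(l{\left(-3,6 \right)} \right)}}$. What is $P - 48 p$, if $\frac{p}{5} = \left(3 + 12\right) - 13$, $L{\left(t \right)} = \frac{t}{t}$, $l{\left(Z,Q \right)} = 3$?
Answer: $-480 + \sqrt{17} \approx -475.88$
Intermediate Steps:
$L{\left(t \right)} = 1$
$p = 10$ ($p = 5 \left(\left(3 + 12\right) - 13\right) = 5 \left(15 - 13\right) = 5 \cdot 2 = 10$)
$P = \sqrt{17}$ ($P = \sqrt{16 + 1} = \sqrt{17} \approx 4.1231$)
$P - 48 p = \sqrt{17} - 480 = -480 + \sqrt{17}$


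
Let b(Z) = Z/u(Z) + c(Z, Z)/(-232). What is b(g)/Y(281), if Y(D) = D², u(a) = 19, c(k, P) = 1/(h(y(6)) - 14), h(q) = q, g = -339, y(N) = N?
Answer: -629165/2784480704 ≈ -0.00022595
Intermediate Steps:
c(k, P) = -⅛ (c(k, P) = 1/(6 - 14) = 1/(-8) = -⅛)
b(Z) = 1/1856 + Z/19 (b(Z) = Z/19 - ⅛/(-232) = Z*(1/19) - ⅛*(-1/232) = Z/19 + 1/1856 = 1/1856 + Z/19)
b(g)/Y(281) = (1/1856 + (1/19)*(-339))/(281²) = (1/1856 - 339/19)/78961 = -629165/35264*1/78961 = -629165/2784480704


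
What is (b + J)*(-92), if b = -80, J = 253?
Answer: -15916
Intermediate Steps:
(b + J)*(-92) = (-80 + 253)*(-92) = 173*(-92) = -15916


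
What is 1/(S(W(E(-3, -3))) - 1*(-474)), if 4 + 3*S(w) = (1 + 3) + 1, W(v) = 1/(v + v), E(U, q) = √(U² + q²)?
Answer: 3/1423 ≈ 0.0021082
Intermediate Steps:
W(v) = 1/(2*v)
S(w) = ⅓ (S(w) = -4/3 + ((1 + 3) + 1)/3 = -4/3 + (4 + 1)/3 = -4/3 + (⅓)*5 = -4/3 + 5/3 = ⅓)
1/(S(W(E(-3, -3))) - 1*(-474)) = 1/(⅓ - 1*(-474)) = 1/(⅓ + 474) = 1/(1423/3) = 3/1423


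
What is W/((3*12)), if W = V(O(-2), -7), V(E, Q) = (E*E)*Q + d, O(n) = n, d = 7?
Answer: -7/12 ≈ -0.58333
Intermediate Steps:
V(E, Q) = 7 + Q*E**2 (V(E, Q) = (E*E)*Q + 7 = E**2*Q + 7 = Q*E**2 + 7 = 7 + Q*E**2)
W = -21 (W = 7 - 7*(-2)**2 = 7 - 7*4 = 7 - 28 = -21)
W/((3*12)) = -21/(3*12) = -21/36 = -21*1/36 = -7/12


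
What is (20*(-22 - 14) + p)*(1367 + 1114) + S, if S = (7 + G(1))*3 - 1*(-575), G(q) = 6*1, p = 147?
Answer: -1420999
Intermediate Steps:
G(q) = 6
S = 614 (S = (7 + 6)*3 - 1*(-575) = 13*3 + 575 = 39 + 575 = 614)
(20*(-22 - 14) + p)*(1367 + 1114) + S = (20*(-22 - 14) + 147)*(1367 + 1114) + 614 = (20*(-36) + 147)*2481 + 614 = (-720 + 147)*2481 + 614 = -573*2481 + 614 = -1421613 + 614 = -1420999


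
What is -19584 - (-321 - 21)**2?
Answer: -136548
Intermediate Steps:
-19584 - (-321 - 21)**2 = -19584 - 1*(-342)**2 = -19584 - 1*116964 = -19584 - 116964 = -136548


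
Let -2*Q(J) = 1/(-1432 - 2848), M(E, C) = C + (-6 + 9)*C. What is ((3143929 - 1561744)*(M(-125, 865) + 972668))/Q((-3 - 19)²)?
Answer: 13220193082060800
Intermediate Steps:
M(E, C) = 4*C (M(E, C) = C + 3*C = 4*C)
Q(J) = 1/8560 (Q(J) = -1/(2*(-1432 - 2848)) = -½/(-4280) = -½*(-1/4280) = 1/8560)
((3143929 - 1561744)*(M(-125, 865) + 972668))/Q((-3 - 19)²) = ((3143929 - 1561744)*(4*865 + 972668))/(1/8560) = (1582185*(3460 + 972668))*8560 = (1582185*976128)*8560 = 1544415079680*8560 = 13220193082060800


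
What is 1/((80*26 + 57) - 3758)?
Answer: -1/1621 ≈ -0.00061690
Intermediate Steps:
1/((80*26 + 57) - 3758) = 1/((2080 + 57) - 3758) = 1/(2137 - 3758) = 1/(-1621) = -1/1621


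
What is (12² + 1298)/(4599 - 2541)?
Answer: 103/147 ≈ 0.70068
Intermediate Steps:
(12² + 1298)/(4599 - 2541) = (144 + 1298)/2058 = 1442*(1/2058) = 103/147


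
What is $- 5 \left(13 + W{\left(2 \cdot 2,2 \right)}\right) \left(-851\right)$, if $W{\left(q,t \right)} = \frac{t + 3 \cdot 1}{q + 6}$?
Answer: $\frac{114885}{2} \approx 57443.0$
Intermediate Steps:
$W{\left(q,t \right)} = \frac{3 + t}{6 + q}$ ($W{\left(q,t \right)} = \frac{t + 3}{6 + q} = \frac{3 + t}{6 + q}$)
$- 5 \left(13 + W{\left(2 \cdot 2,2 \right)}\right) \left(-851\right) = - 5 \left(13 + \frac{3 + 2}{6 + 2 \cdot 2}\right) \left(-851\right) = - 5 \left(13 + \frac{1}{6 + 4} \cdot 5\right) \left(-851\right) = - 5 \left(13 + \frac{1}{10} \cdot 5\right) \left(-851\right) = - 5 \left(13 + \frac{1}{2}\right) \left(-851\right) = \left(-5\right) \frac{27}{2} \left(-851\right) = \left(- \frac{135}{2}\right) \left(-851\right) = \frac{114885}{2}$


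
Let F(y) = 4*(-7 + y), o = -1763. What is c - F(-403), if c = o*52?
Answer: -90036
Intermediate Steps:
F(y) = -28 + 4*y
c = -91676 (c = -1763*52 = -91676)
c - F(-403) = -91676 - (-28 + 4*(-403)) = -91676 - (-28 - 1612) = -91676 - 1*(-1640) = -91676 + 1640 = -90036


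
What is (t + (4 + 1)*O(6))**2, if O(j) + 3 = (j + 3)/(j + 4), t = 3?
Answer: 225/4 ≈ 56.250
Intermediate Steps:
O(j) = -3 + (3 + j)/(4 + j) (O(j) = -3 + (j + 3)/(j + 4) = -3 + (3 + j)/(4 + j))
(t + (4 + 1)*O(6))**2 = (3 + (4 + 1)*((-9 - 2*6)/(4 + 6)))**2 = (3 + 5*((-9 - 12)/10))**2 = (3 + 5*((1/10)*(-21)))**2 = (3 + 5*(-21/10))**2 = (3 - 21/2)**2 = (-15/2)**2 = 225/4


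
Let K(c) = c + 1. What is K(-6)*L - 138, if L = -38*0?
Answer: -138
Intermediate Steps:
L = 0
K(c) = 1 + c
K(-6)*L - 138 = (1 - 6)*0 - 138 = -5*0 - 138 = 0 - 138 = -138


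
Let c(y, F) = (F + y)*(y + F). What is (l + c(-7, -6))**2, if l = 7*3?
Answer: 36100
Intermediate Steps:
l = 21
c(y, F) = (F + y)**2 (c(y, F) = (F + y)*(F + y) = (F + y)**2)
(l + c(-7, -6))**2 = (21 + (-6 - 7)**2)**2 = (21 + (-13)**2)**2 = (21 + 169)**2 = 190**2 = 36100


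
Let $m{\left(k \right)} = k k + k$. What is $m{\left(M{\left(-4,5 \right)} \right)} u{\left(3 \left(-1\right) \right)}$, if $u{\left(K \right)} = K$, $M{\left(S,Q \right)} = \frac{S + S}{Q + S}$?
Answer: $-168$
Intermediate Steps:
$M{\left(S,Q \right)} = \frac{2 S}{Q + S}$
$m{\left(k \right)} = k + k^{2}$ ($m{\left(k \right)} = k^{2} + k = k + k^{2}$)
$m{\left(M{\left(-4,5 \right)} \right)} u{\left(3 \left(-1\right) \right)} = 2 \left(-4\right) \frac{1}{5 - 4} \left(1 + 2 \left(-4\right) \frac{1}{5 - 4}\right) 3 \left(-1\right) = 2 \left(-4\right) 1^{-1} \left(1 + 2 \left(-4\right) 1^{-1}\right) \left(-3\right) = 2 \left(-4\right) 1 \left(1 + 2 \left(-4\right) 1\right) \left(-3\right) = - 8 \left(1 - 8\right) \left(-3\right) = \left(-8\right) \left(-7\right) \left(-3\right) = 56 \left(-3\right) = -168$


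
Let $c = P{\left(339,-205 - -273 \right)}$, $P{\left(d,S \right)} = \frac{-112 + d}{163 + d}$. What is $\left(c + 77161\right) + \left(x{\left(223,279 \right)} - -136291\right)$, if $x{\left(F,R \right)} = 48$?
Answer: $\frac{107177227}{502} \approx 2.135 \cdot 10^{5}$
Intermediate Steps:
$P{\left(d,S \right)} = \frac{-112 + d}{163 + d}$
$c = \frac{227}{502}$ ($c = \frac{-112 + 339}{163 + 339} = \frac{1}{502} \cdot 227 = \frac{227}{502} \approx 0.45219$)
$\left(c + 77161\right) + \left(x{\left(223,279 \right)} - -136291\right) = \left(\frac{227}{502} + 77161\right) + \left(48 - -136291\right) = \frac{38735049}{502} + \left(48 + 136291\right) = \frac{38735049}{502} + 136339 = \frac{107177227}{502}$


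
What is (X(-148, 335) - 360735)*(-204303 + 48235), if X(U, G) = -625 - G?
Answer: 56449015260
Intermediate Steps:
(X(-148, 335) - 360735)*(-204303 + 48235) = ((-625 - 1*335) - 360735)*(-204303 + 48235) = ((-625 - 335) - 360735)*(-156068) = (-960 - 360735)*(-156068) = -361695*(-156068) = 56449015260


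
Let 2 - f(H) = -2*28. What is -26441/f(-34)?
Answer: -26441/58 ≈ -455.88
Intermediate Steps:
f(H) = 58 (f(H) = 2 - (-2)*28 = 2 - 1*(-56) = 2 + 56 = 58)
-26441/f(-34) = -26441/58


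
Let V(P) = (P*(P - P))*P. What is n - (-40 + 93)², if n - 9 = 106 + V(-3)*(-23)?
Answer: -2694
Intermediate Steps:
V(P) = 0 (V(P) = (P*0)*P = 0*P = 0)
n = 115 (n = 9 + (106 + 0*(-23)) = 9 + (106 + 0) = 9 + 106 = 115)
n - (-40 + 93)² = 115 - (-40 + 93)² = 115 - 1*53² = 115 - 1*2809 = 115 - 2809 = -2694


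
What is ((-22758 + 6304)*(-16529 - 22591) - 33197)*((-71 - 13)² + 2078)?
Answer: 5879074282922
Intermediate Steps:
((-22758 + 6304)*(-16529 - 22591) - 33197)*((-71 - 13)² + 2078) = (-16454*(-39120) - 33197)*((-84)² + 2078) = (643680480 - 33197)*(7056 + 2078) = 643647283*9134 = 5879074282922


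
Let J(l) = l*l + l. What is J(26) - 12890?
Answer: -12188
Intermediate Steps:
J(l) = l + l² (J(l) = l² + l = l + l²)
J(26) - 12890 = 26*(1 + 26) - 12890 = 26*27 - 12890 = 702 - 12890 = -12188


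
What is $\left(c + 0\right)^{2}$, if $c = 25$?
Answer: $625$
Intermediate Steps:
$\left(c + 0\right)^{2} = \left(25 + 0\right)^{2} = 25^{2} = 625$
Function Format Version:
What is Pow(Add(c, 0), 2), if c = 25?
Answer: 625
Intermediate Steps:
Pow(Add(c, 0), 2) = Pow(Add(25, 0), 2) = Pow(25, 2) = 625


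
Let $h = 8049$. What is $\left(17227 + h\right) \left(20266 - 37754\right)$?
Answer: $-442026688$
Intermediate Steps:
$\left(17227 + h\right) \left(20266 - 37754\right) = \left(17227 + 8049\right) \left(20266 - 37754\right) = 25276 \left(-17488\right) = -442026688$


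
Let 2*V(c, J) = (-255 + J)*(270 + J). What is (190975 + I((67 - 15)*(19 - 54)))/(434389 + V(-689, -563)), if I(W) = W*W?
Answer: 3503375/554226 ≈ 6.3212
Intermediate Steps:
V(c, J) = (-255 + J)*(270 + J)/2 (V(c, J) = ((-255 + J)*(270 + J))/2 = (-255 + J)*(270 + J)/2)
I(W) = W**2
(190975 + I((67 - 15)*(19 - 54)))/(434389 + V(-689, -563)) = (190975 + ((67 - 15)*(19 - 54))**2)/(434389 + (-34425 + (1/2)*(-563)**2 + (15/2)*(-563))) = (190975 + (52*(-35))**2)/(434389 + (-34425 + (1/2)*316969 - 8445/2)) = (190975 + (-1820)**2)/(434389 + (-34425 + 316969/2 - 8445/2)) = (190975 + 3312400)/(434389 + 119837) = 3503375/554226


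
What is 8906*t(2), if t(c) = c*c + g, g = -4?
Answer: 0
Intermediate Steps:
t(c) = -4 + c**2 (t(c) = c*c - 4 = c**2 - 4 = -4 + c**2)
8906*t(2) = 8906*(-4 + 2**2) = 8906*(-4 + 4) = 8906*0 = 0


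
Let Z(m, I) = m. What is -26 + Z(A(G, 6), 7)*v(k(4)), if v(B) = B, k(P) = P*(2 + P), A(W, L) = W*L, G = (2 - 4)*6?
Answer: -1754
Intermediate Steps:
G = -12 (G = -2*6 = -12)
A(W, L) = L*W
-26 + Z(A(G, 6), 7)*v(k(4)) = -26 + (6*(-12))*(4*(2 + 4)) = -26 - 288*6 = -26 - 72*24 = -26 - 1728 = -1754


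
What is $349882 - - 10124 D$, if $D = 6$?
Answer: $410626$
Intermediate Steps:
$349882 - - 10124 D = 349882 - \left(-10124\right) 6 = 349882 - -60744 = 349882 + 60744 = 410626$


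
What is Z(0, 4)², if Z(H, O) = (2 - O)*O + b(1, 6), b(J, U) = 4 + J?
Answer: 9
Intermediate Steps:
Z(H, O) = 5 + O*(2 - O) (Z(H, O) = (2 - O)*O + (4 + 1) = O*(2 - O) + 5 = 5 + O*(2 - O))
Z(0, 4)² = (5 - 1*4² + 2*4)² = (5 - 1*16 + 8)² = (5 - 16 + 8)² = (-3)² = 9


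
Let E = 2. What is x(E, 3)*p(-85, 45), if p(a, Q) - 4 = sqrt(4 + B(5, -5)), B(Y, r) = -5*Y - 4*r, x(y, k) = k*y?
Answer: 24 + 6*I ≈ 24.0 + 6.0*I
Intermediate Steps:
p(a, Q) = 4 + I (p(a, Q) = 4 + sqrt(4 + (-5*5 - 4*(-5))) = 4 + sqrt(4 + (-25 + 20)) = 4 + sqrt(4 - 5) = 4 + sqrt(-1) = 4 + I)
x(E, 3)*p(-85, 45) = (3*2)*(4 + I) = 6*(4 + I) = 24 + 6*I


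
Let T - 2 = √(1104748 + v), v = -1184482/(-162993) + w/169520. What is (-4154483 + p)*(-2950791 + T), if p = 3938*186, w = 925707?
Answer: 10097644219835 - 684403*√52714250846353259361190785/1381528668 ≈ 1.0094e+13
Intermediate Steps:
v = 351677149691/27630573360 (v = -1184482/(-162993) + 925707/169520 = -1184482*(-1/162993) + 925707*(1/169520) = 1184482/162993 + 925707/169520 = 351677149691/27630573360 ≈ 12.728)
p = 732468
T = 2 + √52714250846353259361190785/6907643340 (T = 2 + √(1104748 + 351677149691/27630573360) = 2 + √(30525172335462971/27630573360) = 2 + √52714250846353259361190785/6907643340 ≈ 1053.1)
(-4154483 + p)*(-2950791 + T) = (-4154483 + 732468)*(-2950791 + (2 + √52714250846353259361190785/6907643340)) = -3422015*(-2950789 + √52714250846353259361190785/6907643340) = 10097644219835 - 684403*√52714250846353259361190785/1381528668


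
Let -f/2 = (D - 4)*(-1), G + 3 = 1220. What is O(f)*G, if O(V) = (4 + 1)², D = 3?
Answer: 30425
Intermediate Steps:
G = 1217 (G = -3 + 1220 = 1217)
f = -2 (f = -2*(3 - 4)*(-1) = -(-2)*(-1) = -2*1 = -2)
O(V) = 25 (O(V) = 5² = 25)
O(f)*G = 25*1217 = 30425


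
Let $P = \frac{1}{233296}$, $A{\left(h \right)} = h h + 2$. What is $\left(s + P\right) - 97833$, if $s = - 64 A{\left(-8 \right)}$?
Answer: $- \frac{23809489871}{233296} \approx -1.0206 \cdot 10^{5}$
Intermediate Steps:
$A{\left(h \right)} = 2 + h^{2}$ ($A{\left(h \right)} = h^{2} + 2 = 2 + h^{2}$)
$P = \frac{1}{233296} \approx 4.2864 \cdot 10^{-6}$
$s = -4224$ ($s = - 64 \left(2 + \left(-8\right)^{2}\right) = - 64 \left(2 + 64\right) = \left(-64\right) 66 = -4224$)
$\left(s + P\right) - 97833 = \left(-4224 + \frac{1}{233296}\right) - 97833 = - \frac{985442303}{233296} - 97833 = - \frac{23809489871}{233296}$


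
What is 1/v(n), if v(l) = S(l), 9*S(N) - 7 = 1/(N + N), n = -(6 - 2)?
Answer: 72/55 ≈ 1.3091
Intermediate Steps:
n = -4 (n = -1*4 = -4)
S(N) = 7/9 + 1/(18*N) (S(N) = 7/9 + 1/(9*(N + N)) = 7/9 + 1/(9*((2*N))) = 7/9 + (1/(2*N))/9 = 7/9 + 1/(18*N))
v(l) = (1 + 14*l)/(18*l)
1/v(n) = 1/((1/18)*(1 + 14*(-4))/(-4)) = 1/((1/18)*(-1/4)*(1 - 56)) = 1/((1/18)*(-1/4)*(-55)) = 1/(55/72) = 72/55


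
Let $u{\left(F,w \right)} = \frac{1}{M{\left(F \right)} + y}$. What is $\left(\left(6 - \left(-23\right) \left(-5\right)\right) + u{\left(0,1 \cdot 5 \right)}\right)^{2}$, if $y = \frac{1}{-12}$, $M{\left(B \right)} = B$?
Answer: $14641$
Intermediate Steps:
$y = - \frac{1}{12} \approx -0.083333$
$u{\left(F,w \right)} = \frac{1}{- \frac{1}{12} + F}$ ($u{\left(F,w \right)} = \frac{1}{F - \frac{1}{12}} = \frac{1}{- \frac{1}{12} + F}$)
$\left(\left(6 - \left(-23\right) \left(-5\right)\right) + u{\left(0,1 \cdot 5 \right)}\right)^{2} = \left(\left(6 - \left(-23\right) \left(-5\right)\right) + \frac{12}{-1 + 12 \cdot 0}\right)^{2} = \left(\left(6 - 115\right) + \frac{12}{-1 + 0}\right)^{2} = \left(\left(6 - 115\right) + \frac{12}{-1}\right)^{2} = \left(-109 + 12 \left(-1\right)\right)^{2} = \left(-109 - 12\right)^{2} = \left(-121\right)^{2} = 14641$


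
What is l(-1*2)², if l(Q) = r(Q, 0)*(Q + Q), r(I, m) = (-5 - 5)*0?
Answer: 0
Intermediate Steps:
r(I, m) = 0 (r(I, m) = -10*0 = 0)
l(Q) = 0 (l(Q) = 0*(Q + Q) = 0*(2*Q) = 0)
l(-1*2)² = 0² = 0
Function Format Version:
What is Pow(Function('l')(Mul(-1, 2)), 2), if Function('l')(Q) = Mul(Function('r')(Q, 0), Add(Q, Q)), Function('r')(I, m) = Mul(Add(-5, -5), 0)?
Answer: 0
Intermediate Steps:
Function('r')(I, m) = 0 (Function('r')(I, m) = Mul(-10, 0) = 0)
Function('l')(Q) = 0 (Function('l')(Q) = Mul(0, Add(Q, Q)) = Mul(0, Mul(2, Q)) = 0)
Pow(Function('l')(Mul(-1, 2)), 2) = Pow(0, 2) = 0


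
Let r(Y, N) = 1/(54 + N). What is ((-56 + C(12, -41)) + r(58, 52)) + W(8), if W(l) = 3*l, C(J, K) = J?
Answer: -2119/106 ≈ -19.991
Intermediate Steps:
((-56 + C(12, -41)) + r(58, 52)) + W(8) = ((-56 + 12) + 1/(54 + 52)) + 3*8 = (-44 + 1/106) + 24 = -4663/106 + 24 = -2119/106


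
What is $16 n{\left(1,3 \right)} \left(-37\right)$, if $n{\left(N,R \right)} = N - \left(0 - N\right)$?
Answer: $-1184$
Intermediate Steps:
$n{\left(N,R \right)} = 2 N$ ($n{\left(N,R \right)} = N - - N = N + N = 2 N$)
$16 n{\left(1,3 \right)} \left(-37\right) = 16 \cdot 2 \cdot 1 \left(-37\right) = 16 \cdot 2 \left(-37\right) = 32 \left(-37\right) = -1184$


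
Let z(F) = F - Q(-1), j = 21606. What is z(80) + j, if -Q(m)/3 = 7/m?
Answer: 21665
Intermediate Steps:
Q(m) = -21/m
z(F) = -21 + F (z(F) = F - (-21)/(-1) = F - (-21)*(-1) = F - 1*21 = F - 21 = -21 + F)
z(80) + j = (-21 + 80) + 21606 = 59 + 21606 = 21665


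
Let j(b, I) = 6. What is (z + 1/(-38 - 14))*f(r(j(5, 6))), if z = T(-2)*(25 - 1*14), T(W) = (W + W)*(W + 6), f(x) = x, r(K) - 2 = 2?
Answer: -9153/13 ≈ -704.08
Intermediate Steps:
r(K) = 4 (r(K) = 2 + 2 = 4)
T(W) = 2*W*(6 + W) (T(W) = (2*W)*(6 + W) = 2*W*(6 + W))
z = -176 (z = (2*(-2)*(6 - 2))*(25 - 1*14) = (2*(-2)*4)*(25 - 14) = -16*11 = -176)
(z + 1/(-38 - 14))*f(r(j(5, 6))) = (-176 + 1/(-38 - 14))*4 = (-176 + 1/(-52))*4 = (-176 - 1/52)*4 = -9153/52*4 = -9153/13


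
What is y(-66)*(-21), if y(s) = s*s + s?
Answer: -90090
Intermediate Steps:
y(s) = s + s² (y(s) = s² + s = s + s²)
y(-66)*(-21) = -66*(1 - 66)*(-21) = -66*(-65)*(-21) = 4290*(-21) = -90090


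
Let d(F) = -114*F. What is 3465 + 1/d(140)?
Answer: 55301399/15960 ≈ 3465.0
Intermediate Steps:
3465 + 1/d(140) = 3465 + 1/(-114*140) = 3465 + 1/(-15960) = 3465 - 1/15960 = 55301399/15960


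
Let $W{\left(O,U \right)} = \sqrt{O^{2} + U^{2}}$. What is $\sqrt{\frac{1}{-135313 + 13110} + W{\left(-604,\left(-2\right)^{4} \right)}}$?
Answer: $\frac{\sqrt{-122203 + 59734292836 \sqrt{22817}}}{122203} \approx 24.581$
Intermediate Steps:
$\sqrt{\frac{1}{-135313 + 13110} + W{\left(-604,\left(-2\right)^{4} \right)}} = \sqrt{\frac{1}{-135313 + 13110} + \sqrt{\left(-604\right)^{2} + \left(\left(-2\right)^{4}\right)^{2}}} = \sqrt{\frac{1}{-122203} + \sqrt{364816 + 16^{2}}} = \sqrt{- \frac{1}{122203} + \sqrt{364816 + 256}} = \sqrt{- \frac{1}{122203} + \sqrt{365072}} = \sqrt{- \frac{1}{122203} + 4 \sqrt{22817}}$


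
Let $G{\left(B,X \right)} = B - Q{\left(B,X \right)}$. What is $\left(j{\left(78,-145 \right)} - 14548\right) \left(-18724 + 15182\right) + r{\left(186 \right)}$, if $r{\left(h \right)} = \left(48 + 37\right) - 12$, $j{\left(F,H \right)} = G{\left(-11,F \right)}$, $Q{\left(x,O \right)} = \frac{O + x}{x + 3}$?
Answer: $\frac{206153547}{4} \approx 5.1538 \cdot 10^{7}$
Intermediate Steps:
$Q{\left(x,O \right)} = \frac{O + x}{3 + x}$
$G{\left(B,X \right)} = B - \frac{B + X}{3 + B}$ ($G{\left(B,X \right)} = B - \frac{X + B}{3 + B} = B - \frac{B + X}{3 + B}$)
$j{\left(F,H \right)} = - \frac{99}{8} + \frac{F}{8}$ ($j{\left(F,H \right)} = \frac{\left(-1\right) \left(-11\right) - F - 11 \left(3 - 11\right)}{3 - 11} = \frac{11 - F - -88}{-8} = - \frac{11 - F + 88}{8} = - \frac{99 - F}{8} = - \frac{99}{8} + \frac{F}{8}$)
$r{\left(h \right)} = 73$ ($r{\left(h \right)} = 85 - 12 = 73$)
$\left(j{\left(78,-145 \right)} - 14548\right) \left(-18724 + 15182\right) + r{\left(186 \right)} = \left(\left(- \frac{99}{8} + \frac{1}{8} \cdot 78\right) - 14548\right) \left(-18724 + 15182\right) + 73 = \left(\left(- \frac{99}{8} + \frac{39}{4}\right) - 14548\right) \left(-3542\right) + 73 = \left(- \frac{21}{8} - 14548\right) \left(-3542\right) + 73 = \left(- \frac{116405}{8}\right) \left(-3542\right) + 73 = \frac{206153255}{4} + 73 = \frac{206153547}{4}$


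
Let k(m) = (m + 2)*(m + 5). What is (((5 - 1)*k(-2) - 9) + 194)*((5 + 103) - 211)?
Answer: -19055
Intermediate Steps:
k(m) = (2 + m)*(5 + m)
(((5 - 1)*k(-2) - 9) + 194)*((5 + 103) - 211) = (((5 - 1)*(10 + (-2)² + 7*(-2)) - 9) + 194)*((5 + 103) - 211) = ((4*(10 + 4 - 14) - 9) + 194)*(108 - 211) = ((4*0 - 9) + 194)*(-103) = ((0 - 9) + 194)*(-103) = (-9 + 194)*(-103) = 185*(-103) = -19055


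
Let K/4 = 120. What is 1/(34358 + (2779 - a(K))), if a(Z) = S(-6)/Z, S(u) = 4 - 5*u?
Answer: 240/8912863 ≈ 2.6927e-5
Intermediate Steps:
K = 480 (K = 4*120 = 480)
a(Z) = 34/Z (a(Z) = (4 - 5*(-6))/Z = (4 + 30)/Z = 34/Z)
1/(34358 + (2779 - a(K))) = 1/(34358 + (2779 - 34/480)) = 1/(34358 + (2779 - 1*17/240)) = 1/(34358 + (2779 - 17/240)) = 1/(34358 + 666943/240) = 1/(8912863/240) = 240/8912863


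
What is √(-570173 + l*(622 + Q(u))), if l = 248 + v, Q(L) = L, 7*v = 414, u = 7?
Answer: I*√18472027/7 ≈ 613.99*I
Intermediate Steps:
v = 414/7 (v = (⅐)*414 = 414/7 ≈ 59.143)
l = 2150/7 (l = 248 + 414/7 = 2150/7 ≈ 307.14)
√(-570173 + l*(622 + Q(u))) = √(-570173 + 2150*(622 + 7)/7) = √(-570173 + (2150/7)*629) = √(-570173 + 1352350/7) = √(-2638861/7) = I*√18472027/7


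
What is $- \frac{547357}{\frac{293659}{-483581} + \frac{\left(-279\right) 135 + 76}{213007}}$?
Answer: $\frac{56381130713938919}{80728748822} \approx 6.984 \cdot 10^{5}$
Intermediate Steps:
$- \frac{547357}{\frac{293659}{-483581} + \frac{\left(-279\right) 135 + 76}{213007}} = - \frac{547357}{293659 \left(- \frac{1}{483581}\right) + \left(-37665 + 76\right) \frac{1}{213007}} = - \frac{547357}{- \frac{293659}{483581} - \frac{37589}{213007}} = - \frac{547357}{- \frac{80728748822}{103006138067}} = \left(-547357\right) \left(- \frac{103006138067}{80728748822}\right) = \frac{56381130713938919}{80728748822}$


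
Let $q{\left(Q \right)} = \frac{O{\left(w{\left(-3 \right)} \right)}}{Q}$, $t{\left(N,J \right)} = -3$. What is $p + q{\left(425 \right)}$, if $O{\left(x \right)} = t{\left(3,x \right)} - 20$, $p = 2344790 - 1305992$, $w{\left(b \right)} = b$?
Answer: $\frac{441489127}{425} \approx 1.0388 \cdot 10^{6}$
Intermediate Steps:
$p = 1038798$
$O{\left(x \right)} = -23$ ($O{\left(x \right)} = -3 - 20 = -23$)
$q{\left(Q \right)} = - \frac{23}{Q}$
$p + q{\left(425 \right)} = 1038798 - \frac{23}{425} = \frac{441489127}{425}$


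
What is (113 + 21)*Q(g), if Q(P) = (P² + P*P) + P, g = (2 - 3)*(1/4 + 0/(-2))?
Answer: -67/4 ≈ -16.750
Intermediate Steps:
g = -¼ (g = -(1*(¼) + 0*(-½)) = -(¼ + 0) = -1*¼ = -¼ ≈ -0.25000)
Q(P) = P + 2*P² (Q(P) = (P² + P²) + P = 2*P² + P = P + 2*P²)
(113 + 21)*Q(g) = (113 + 21)*(-(1 + 2*(-¼))/4) = 134*(-(1 - ½)/4) = 134*(-¼*½) = 134*(-⅛) = -67/4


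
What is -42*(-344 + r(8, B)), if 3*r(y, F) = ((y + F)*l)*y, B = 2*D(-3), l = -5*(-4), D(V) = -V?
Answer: -16912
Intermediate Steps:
l = 20
B = 6 (B = 2*(-1*(-3)) = 2*3 = 6)
r(y, F) = y*(20*F + 20*y)/3 (r(y, F) = (((y + F)*20)*y)/3 = (((F + y)*20)*y)/3 = ((20*F + 20*y)*y)/3 = (y*(20*F + 20*y))/3 = y*(20*F + 20*y)/3)
-42*(-344 + r(8, B)) = -42*(-344 + (20/3)*8*(6 + 8)) = -42*(-344 + (20/3)*8*14) = -42*(-344 + 2240/3) = -42*1208/3 = -16912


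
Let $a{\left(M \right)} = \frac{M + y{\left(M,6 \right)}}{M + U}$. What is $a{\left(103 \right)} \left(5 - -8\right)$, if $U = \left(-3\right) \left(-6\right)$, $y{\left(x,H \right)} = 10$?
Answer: $\frac{1469}{121} \approx 12.141$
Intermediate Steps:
$U = 18$
$a{\left(M \right)} = \frac{10 + M}{18 + M}$ ($a{\left(M \right)} = \frac{M + 10}{M + 18} = \frac{10 + M}{18 + M}$)
$a{\left(103 \right)} \left(5 - -8\right) = \frac{10 + 103}{18 + 103} \left(5 - -8\right) = \frac{1}{121} \cdot 113 \left(5 + 8\right) = \frac{1}{121} \cdot 113 \cdot 13 = \frac{113}{121} \cdot 13 = \frac{1469}{121}$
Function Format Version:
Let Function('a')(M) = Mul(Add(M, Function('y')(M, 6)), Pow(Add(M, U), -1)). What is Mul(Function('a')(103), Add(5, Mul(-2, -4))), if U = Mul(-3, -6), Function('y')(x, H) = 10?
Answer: Rational(1469, 121) ≈ 12.141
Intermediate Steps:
U = 18
Function('a')(M) = Mul(Pow(Add(18, M), -1), Add(10, M)) (Function('a')(M) = Mul(Add(M, 10), Pow(Add(M, 18), -1)) = Mul(Add(10, M), Pow(Add(18, M), -1)) = Mul(Pow(Add(18, M), -1), Add(10, M)))
Mul(Function('a')(103), Add(5, Mul(-2, -4))) = Mul(Mul(Pow(Add(18, 103), -1), Add(10, 103)), Add(5, Mul(-2, -4))) = Mul(Mul(Pow(121, -1), 113), Add(5, 8)) = Mul(Mul(Rational(1, 121), 113), 13) = Mul(Rational(113, 121), 13) = Rational(1469, 121)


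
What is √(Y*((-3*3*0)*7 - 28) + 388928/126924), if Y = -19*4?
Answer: 40*√1341047253/31731 ≈ 46.163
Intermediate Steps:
Y = -76
√(Y*((-3*3*0)*7 - 28) + 388928/126924) = √(-76*((-3*3*0)*7 - 28) + 388928/126924) = √(-76*(-9*0*7 - 28) + 388928*(1/126924)) = √(-76*(0*7 - 28) + 97232/31731) = √(-76*(0 - 28) + 97232/31731) = √(-76*(-28) + 97232/31731) = √(2128 + 97232/31731) = √(67620800/31731) = 40*√1341047253/31731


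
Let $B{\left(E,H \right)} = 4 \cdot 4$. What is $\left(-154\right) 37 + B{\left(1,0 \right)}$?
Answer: $-5682$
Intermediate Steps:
$B{\left(E,H \right)} = 16$
$\left(-154\right) 37 + B{\left(1,0 \right)} = \left(-154\right) 37 + 16 = -5698 + 16 = -5682$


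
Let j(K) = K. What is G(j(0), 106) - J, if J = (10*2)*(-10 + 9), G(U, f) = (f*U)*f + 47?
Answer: 67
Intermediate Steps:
G(U, f) = 47 + U*f² (G(U, f) = (U*f)*f + 47 = U*f² + 47 = 47 + U*f²)
J = -20 (J = 20*(-1) = -20)
G(j(0), 106) - J = (47 + 0*106²) - 1*(-20) = (47 + 0*11236) + 20 = (47 + 0) + 20 = 47 + 20 = 67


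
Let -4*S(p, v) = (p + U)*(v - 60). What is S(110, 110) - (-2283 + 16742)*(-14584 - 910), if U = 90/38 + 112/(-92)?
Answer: 195799035679/874 ≈ 2.2403e+8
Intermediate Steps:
U = 503/437 (U = 90*(1/38) + 112*(-1/92) = 45/19 - 28/23 = 503/437 ≈ 1.1510)
S(p, v) = -(-60 + v)*(503/437 + p)/4 (S(p, v) = -(p + 503/437)*(v - 60)/4 = -(503/437 + p)*(-60 + v)/4 = -(-60 + v)*(503/437 + p)/4)
S(110, 110) - (-2283 + 16742)*(-14584 - 910) = (7545/437 + 15*110 - 503/1748*110 - ¼*110*110) - (-2283 + 16742)*(-14584 - 910) = (7545/437 + 1650 - 27665/874 - 3025) - 14459*(-15494) = -1214325/874 - 1*(-224027746) = -1214325/874 + 224027746 = 195799035679/874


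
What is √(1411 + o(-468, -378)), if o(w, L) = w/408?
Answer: √1629790/34 ≈ 37.548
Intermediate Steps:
o(w, L) = w/408 (o(w, L) = w*(1/408) = w/408)
√(1411 + o(-468, -378)) = √(1411 + (1/408)*(-468)) = √(1411 - 39/34) = √(47935/34) = √1629790/34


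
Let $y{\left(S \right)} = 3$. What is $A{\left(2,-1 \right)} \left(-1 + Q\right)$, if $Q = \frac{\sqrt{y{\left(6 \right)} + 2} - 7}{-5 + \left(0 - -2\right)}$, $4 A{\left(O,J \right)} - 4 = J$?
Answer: $1 - \frac{\sqrt{5}}{4} \approx 0.44098$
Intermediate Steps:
$A{\left(O,J \right)} = 1 + \frac{J}{4}$
$Q = \frac{7}{3} - \frac{\sqrt{5}}{3}$ ($Q = \frac{\sqrt{3 + 2} - 7}{-5 + \left(0 - -2\right)} = \frac{\sqrt{5} - 7}{-5 + \left(0 + 2\right)} = \frac{-7 + \sqrt{5}}{-5 + 2} = \frac{-7 + \sqrt{5}}{-3} = \left(-7 + \sqrt{5}\right) \left(- \frac{1}{3}\right) = \frac{7}{3} - \frac{\sqrt{5}}{3} \approx 1.588$)
$A{\left(2,-1 \right)} \left(-1 + Q\right) = \left(1 + \frac{1}{4} \left(-1\right)\right) \left(-1 + \left(\frac{7}{3} - \frac{\sqrt{5}}{3}\right)\right) = \left(1 - \frac{1}{4}\right) \left(\frac{4}{3} - \frac{\sqrt{5}}{3}\right) = \frac{3 \left(\frac{4}{3} - \frac{\sqrt{5}}{3}\right)}{4} = 1 - \frac{\sqrt{5}}{4}$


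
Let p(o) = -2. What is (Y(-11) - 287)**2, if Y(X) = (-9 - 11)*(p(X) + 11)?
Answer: 218089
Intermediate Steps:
Y(X) = -180 (Y(X) = (-9 - 11)*(-2 + 11) = -20*9 = -180)
(Y(-11) - 287)**2 = (-180 - 287)**2 = (-467)**2 = 218089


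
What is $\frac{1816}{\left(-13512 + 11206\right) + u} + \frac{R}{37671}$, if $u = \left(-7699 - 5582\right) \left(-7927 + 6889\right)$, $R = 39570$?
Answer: $\frac{45456370048}{43269450551} \approx 1.0505$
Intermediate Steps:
$u = 13785678$ ($u = \left(-13281\right) \left(-1038\right) = 13785678$)
$\frac{1816}{\left(-13512 + 11206\right) + u} + \frac{R}{37671} = \frac{1816}{\left(-13512 + 11206\right) + 13785678} + \frac{39570}{37671} = \frac{1816}{-2306 + 13785678} + 39570 \cdot \frac{1}{37671} = \frac{1816}{13783372} + \frac{13190}{12557} = 1816 \cdot \frac{1}{13783372} + \frac{13190}{12557} = \frac{454}{3445843} + \frac{13190}{12557} = \frac{45456370048}{43269450551}$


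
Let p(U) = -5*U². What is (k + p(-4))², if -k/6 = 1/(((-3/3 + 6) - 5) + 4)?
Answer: 26569/4 ≈ 6642.3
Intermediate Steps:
k = -3/2 (k = -6/(((-3/3 + 6) - 5) + 4) = -6/(((-3*⅓ + 6) - 5) + 4) = -6/(((-1 + 6) - 5) + 4) = -6/((5 - 5) + 4) = -6/(0 + 4) = -6/4 = -6*¼ = -3/2 ≈ -1.5000)
(k + p(-4))² = (-3/2 - 5*(-4)²)² = (-3/2 - 5*16)² = (-3/2 - 80)² = (-163/2)² = 26569/4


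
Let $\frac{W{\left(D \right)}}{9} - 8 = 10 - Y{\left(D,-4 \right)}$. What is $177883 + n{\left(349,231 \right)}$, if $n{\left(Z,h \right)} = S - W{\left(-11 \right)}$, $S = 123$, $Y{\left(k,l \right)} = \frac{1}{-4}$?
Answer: $\frac{711367}{4} \approx 1.7784 \cdot 10^{5}$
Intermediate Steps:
$Y{\left(k,l \right)} = - \frac{1}{4}$
$W{\left(D \right)} = \frac{657}{4}$ ($W{\left(D \right)} = 72 + 9 \left(10 - - \frac{1}{4}\right) = 72 + 9 \left(10 + \frac{1}{4}\right) = 72 + 9 \cdot \frac{41}{4} = 72 + \frac{369}{4} = \frac{657}{4}$)
$n{\left(Z,h \right)} = - \frac{165}{4}$ ($n{\left(Z,h \right)} = 123 - \frac{657}{4} = - \frac{165}{4}$)
$177883 + n{\left(349,231 \right)} = 177883 - \frac{165}{4} = \frac{711367}{4}$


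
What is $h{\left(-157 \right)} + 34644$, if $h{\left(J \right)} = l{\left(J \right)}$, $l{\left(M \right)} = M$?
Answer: $34487$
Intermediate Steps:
$h{\left(J \right)} = J$
$h{\left(-157 \right)} + 34644 = -157 + 34644 = 34487$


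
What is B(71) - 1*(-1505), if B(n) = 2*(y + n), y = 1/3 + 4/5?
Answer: 24739/15 ≈ 1649.3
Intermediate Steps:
y = 17/15 (y = 1*(1/3) + 4*(1/5) = 1/3 + 4/5 = 17/15 ≈ 1.1333)
B(n) = 34/15 + 2*n (B(n) = 2*(17/15 + n) = 34/15 + 2*n)
B(71) - 1*(-1505) = (34/15 + 2*71) - 1*(-1505) = (34/15 + 142) + 1505 = 2164/15 + 1505 = 24739/15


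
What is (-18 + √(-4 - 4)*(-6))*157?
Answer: -2826 - 1884*I*√2 ≈ -2826.0 - 2664.4*I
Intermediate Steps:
(-18 + √(-4 - 4)*(-6))*157 = (-18 + √(-8)*(-6))*157 = (-18 + (2*I*√2)*(-6))*157 = (-18 - 12*I*√2)*157 = -2826 - 1884*I*√2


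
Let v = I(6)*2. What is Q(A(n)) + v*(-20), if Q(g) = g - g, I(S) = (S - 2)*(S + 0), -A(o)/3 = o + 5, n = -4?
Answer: -960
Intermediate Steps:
A(o) = -15 - 3*o (A(o) = -3*(o + 5) = -3*(5 + o) = -15 - 3*o)
I(S) = S*(-2 + S) (I(S) = (-2 + S)*S = S*(-2 + S))
Q(g) = 0
v = 48 (v = (6*(-2 + 6))*2 = (6*4)*2 = 24*2 = 48)
Q(A(n)) + v*(-20) = 0 + 48*(-20) = 0 - 960 = -960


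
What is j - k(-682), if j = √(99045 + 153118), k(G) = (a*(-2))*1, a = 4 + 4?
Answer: 16 + √252163 ≈ 518.16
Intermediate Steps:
a = 8
k(G) = -16 (k(G) = (8*(-2))*1 = -16*1 = -16)
j = √252163 ≈ 502.16
j - k(-682) = √252163 - 1*(-16) = √252163 + 16 = 16 + √252163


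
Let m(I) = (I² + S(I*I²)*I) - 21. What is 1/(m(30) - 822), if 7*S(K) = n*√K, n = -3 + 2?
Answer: -931/8046933 - 700*√30/2682311 ≈ -0.0015451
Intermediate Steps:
n = -1
S(K) = -√K/7 (S(K) = (-√K)/7 = -√K/7)
m(I) = -21 + I² - I*√(I³)/7 (m(I) = (I² + (-√(I³)/7)*I) - 21 = (I² - I*√(I³)/7) - 21 = -21 + I² - I*√(I³)/7)
1/(m(30) - 822) = 1/((-21 + 30² - ⅐*30*√(30³)) - 822) = 1/((-21 + 900 - ⅐*30*√27000) - 822) = 1/((-21 + 900 - ⅐*30*30*√30) - 822) = 1/((-21 + 900 - 900*√30/7) - 822) = 1/((879 - 900*√30/7) - 822) = 1/(57 - 900*√30/7)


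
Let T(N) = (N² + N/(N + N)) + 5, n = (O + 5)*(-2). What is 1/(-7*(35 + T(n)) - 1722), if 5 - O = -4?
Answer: -2/14987 ≈ -0.00013345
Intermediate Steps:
O = 9 (O = 5 - 1*(-4) = 5 + 4 = 9)
n = -28 (n = (9 + 5)*(-2) = 14*(-2) = -28)
T(N) = 11/2 + N² (T(N) = (N² + N/((2*N))) + 5 = (N² + (1/(2*N))*N) + 5 = (N² + ½) + 5 = (½ + N²) + 5 = 11/2 + N²)
1/(-7*(35 + T(n)) - 1722) = 1/(-7*(35 + (11/2 + (-28)²)) - 1722) = 1/(-7*(35 + (11/2 + 784)) - 1722) = 1/(-7*(35 + 1579/2) - 1722) = 1/(-7*1649/2 - 1722) = 1/(-11543/2 - 1722) = 1/(-14987/2) = -2/14987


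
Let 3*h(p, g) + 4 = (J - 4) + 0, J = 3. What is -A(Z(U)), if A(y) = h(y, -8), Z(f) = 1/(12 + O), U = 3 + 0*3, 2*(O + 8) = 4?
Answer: 5/3 ≈ 1.6667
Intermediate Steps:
O = -6 (O = -8 + (½)*4 = -8 + 2 = -6)
U = 3 (U = 3 + 0 = 3)
h(p, g) = -5/3 (h(p, g) = -4/3 + ((3 - 4) + 0)/3 = -4/3 + (-1 + 0)/3 = -4/3 + (⅓)*(-1) = -4/3 - ⅓ = -5/3)
Z(f) = ⅙ (Z(f) = 1/(12 - 6) = 1/6 = ⅙)
A(y) = -5/3
-A(Z(U)) = -1*(-5/3) = 5/3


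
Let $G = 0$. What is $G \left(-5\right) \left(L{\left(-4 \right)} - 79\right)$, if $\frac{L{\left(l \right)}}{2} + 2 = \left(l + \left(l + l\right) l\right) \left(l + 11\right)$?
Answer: $0$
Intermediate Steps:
$L{\left(l \right)} = -4 + 2 \left(11 + l\right) \left(l + 2 l^{2}\right)$ ($L{\left(l \right)} = -4 + 2 \left(l + \left(l + l\right) l\right) \left(l + 11\right) = -4 + 2 \left(l + 2 l l\right) \left(11 + l\right) = -4 + 2 \left(l + 2 l^{2}\right) \left(11 + l\right) = -4 + 2 \left(11 + l\right) \left(l + 2 l^{2}\right)$)
$G \left(-5\right) \left(L{\left(-4 \right)} - 79\right) = 0 \left(-5\right) \left(\left(-4 + 4 \left(-4\right)^{3} + 22 \left(-4\right) + 46 \left(-4\right)^{2}\right) - 79\right) = 0 \left(\left(-4 + 4 \left(-64\right) - 88 + 46 \cdot 16\right) - 79\right) = 0 \left(\left(-4 - 256 - 88 + 736\right) - 79\right) = 0 \left(388 - 79\right) = 0 \cdot 309 = 0$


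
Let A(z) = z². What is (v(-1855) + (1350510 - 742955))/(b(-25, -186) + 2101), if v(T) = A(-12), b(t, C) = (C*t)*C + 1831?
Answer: -607699/860968 ≈ -0.70583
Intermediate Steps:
b(t, C) = 1831 + t*C² (b(t, C) = t*C² + 1831 = 1831 + t*C²)
v(T) = 144 (v(T) = (-12)² = 144)
(v(-1855) + (1350510 - 742955))/(b(-25, -186) + 2101) = (144 + (1350510 - 742955))/((1831 - 25*(-186)²) + 2101) = (144 + 607555)/((1831 - 25*34596) + 2101) = 607699/((1831 - 864900) + 2101) = 607699/(-863069 + 2101) = 607699/(-860968) = 607699*(-1/860968) = -607699/860968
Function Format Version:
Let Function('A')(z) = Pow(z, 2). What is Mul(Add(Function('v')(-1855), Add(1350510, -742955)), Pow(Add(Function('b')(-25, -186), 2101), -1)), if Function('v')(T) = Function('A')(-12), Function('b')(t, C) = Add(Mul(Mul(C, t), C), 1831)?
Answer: Rational(-607699, 860968) ≈ -0.70583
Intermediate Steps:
Function('b')(t, C) = Add(1831, Mul(t, Pow(C, 2))) (Function('b')(t, C) = Add(Mul(t, Pow(C, 2)), 1831) = Add(1831, Mul(t, Pow(C, 2))))
Function('v')(T) = 144 (Function('v')(T) = Pow(-12, 2) = 144)
Mul(Add(Function('v')(-1855), Add(1350510, -742955)), Pow(Add(Function('b')(-25, -186), 2101), -1)) = Mul(Add(144, Add(1350510, -742955)), Pow(Add(Add(1831, Mul(-25, Pow(-186, 2))), 2101), -1)) = Mul(Add(144, 607555), Pow(Add(Add(1831, Mul(-25, 34596)), 2101), -1)) = Mul(607699, Pow(Add(Add(1831, -864900), 2101), -1)) = Mul(607699, Pow(Add(-863069, 2101), -1)) = Mul(607699, Pow(-860968, -1)) = Mul(607699, Rational(-1, 860968)) = Rational(-607699, 860968)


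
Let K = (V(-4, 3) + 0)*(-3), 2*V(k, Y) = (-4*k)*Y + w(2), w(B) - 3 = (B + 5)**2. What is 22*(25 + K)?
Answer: -2750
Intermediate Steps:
w(B) = 3 + (5 + B)**2 (w(B) = 3 + (B + 5)**2 = 3 + (5 + B)**2)
V(k, Y) = 26 - 2*Y*k (V(k, Y) = ((-4*k)*Y + (3 + (5 + 2)**2))/2 = (-4*Y*k + (3 + 7**2))/2 = (-4*Y*k + (3 + 49))/2 = (-4*Y*k + 52)/2 = (52 - 4*Y*k)/2 = 26 - 2*Y*k)
K = -150 (K = ((26 - 2*3*(-4)) + 0)*(-3) = ((26 + 24) + 0)*(-3) = (50 + 0)*(-3) = 50*(-3) = -150)
22*(25 + K) = 22*(25 - 150) = 22*(-125) = -2750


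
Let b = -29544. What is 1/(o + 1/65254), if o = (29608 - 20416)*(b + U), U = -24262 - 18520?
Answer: -65254/43382202910367 ≈ -1.5042e-9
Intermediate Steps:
U = -42782
o = -664820592 (o = (29608 - 20416)*(-29544 - 42782) = 9192*(-72326) = -664820592)
1/(o + 1/65254) = 1/(-664820592 + 1/65254) = 1/(-43382202910367/65254) = -65254/43382202910367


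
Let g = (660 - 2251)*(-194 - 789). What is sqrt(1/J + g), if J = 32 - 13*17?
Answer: 2*sqrt(1551832359)/63 ≈ 1250.6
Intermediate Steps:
g = 1563953 (g = -1591*(-983) = 1563953)
J = -189 (J = 32 - 221 = -189)
sqrt(1/J + g) = sqrt(1/(-189) + 1563953) = sqrt(-1/189 + 1563953) = sqrt(295587116/189) = 2*sqrt(1551832359)/63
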